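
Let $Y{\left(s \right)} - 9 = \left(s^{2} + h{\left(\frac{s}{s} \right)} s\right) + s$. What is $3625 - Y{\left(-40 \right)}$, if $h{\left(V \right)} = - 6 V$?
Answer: $1816$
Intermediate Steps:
$Y{\left(s \right)} = 9 + s^{2} - 5 s$ ($Y{\left(s \right)} = 9 + \left(\left(s^{2} + - 6 \frac{s}{s} s\right) + s\right) = 9 + \left(\left(s^{2} + \left(-6\right) 1 s\right) + s\right) = 9 + \left(\left(s^{2} - 6 s\right) + s\right) = 9 + \left(s^{2} - 5 s\right) = 9 + s^{2} - 5 s$)
$3625 - Y{\left(-40 \right)} = 3625 - \left(9 + \left(-40\right)^{2} - -200\right) = 3625 - \left(9 + 1600 + 200\right) = 3625 - 1809 = 1816$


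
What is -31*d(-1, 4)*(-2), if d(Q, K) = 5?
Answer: 310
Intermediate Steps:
-31*d(-1, 4)*(-2) = -31*5*(-2) = -155*(-2) = 310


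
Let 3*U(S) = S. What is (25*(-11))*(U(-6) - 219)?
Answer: 60775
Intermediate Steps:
U(S) = S/3
(25*(-11))*(U(-6) - 219) = (25*(-11))*((1/3)*(-6) - 219) = -275*(-2 - 219) = -275*(-221) = 60775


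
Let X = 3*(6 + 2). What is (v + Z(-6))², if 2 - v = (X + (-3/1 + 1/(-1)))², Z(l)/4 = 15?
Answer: 114244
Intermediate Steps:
X = 24 (X = 3*8 = 24)
Z(l) = 60 (Z(l) = 4*15 = 60)
v = -398 (v = 2 - (24 + (-3/1 + 1/(-1)))² = 2 - (24 + (-3*1 + 1*(-1)))² = 2 - (24 + (-3 - 1))² = 2 - (24 - 4)² = 2 - 1*20² = 2 - 1*400 = 2 - 400 = -398)
(v + Z(-6))² = (-398 + 60)² = (-338)² = 114244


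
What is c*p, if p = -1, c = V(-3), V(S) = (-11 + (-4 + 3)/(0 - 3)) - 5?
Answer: 47/3 ≈ 15.667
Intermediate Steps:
V(S) = -47/3 (V(S) = (-11 - 1/(-3)) - 5 = (-11 - 1*(-1/3)) - 5 = (-11 + 1/3) - 5 = -32/3 - 5 = -47/3)
c = -47/3 ≈ -15.667
c*p = -47/3*(-1) = 47/3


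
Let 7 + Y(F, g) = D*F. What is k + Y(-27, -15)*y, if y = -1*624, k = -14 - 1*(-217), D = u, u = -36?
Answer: -601957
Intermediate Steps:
D = -36
k = 203 (k = -14 + 217 = 203)
Y(F, g) = -7 - 36*F
y = -624
k + Y(-27, -15)*y = 203 + (-7 - 36*(-27))*(-624) = 203 + (-7 + 972)*(-624) = 203 + 965*(-624) = 203 - 602160 = -601957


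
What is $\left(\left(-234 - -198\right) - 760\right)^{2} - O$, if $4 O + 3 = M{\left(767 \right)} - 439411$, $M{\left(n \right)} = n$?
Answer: $\frac{2973111}{4} \approx 7.4328 \cdot 10^{5}$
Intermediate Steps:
$O = - \frac{438647}{4}$ ($O = - \frac{3}{4} + \frac{767 - 439411}{4} = - \frac{3}{4} + \frac{1}{4} \left(-438644\right) = - \frac{3}{4} - 109661 = - \frac{438647}{4} \approx -1.0966 \cdot 10^{5}$)
$\left(\left(-234 - -198\right) - 760\right)^{2} - O = \left(\left(-234 - -198\right) - 760\right)^{2} - - \frac{438647}{4} = \left(\left(-234 + 198\right) - 760\right)^{2} + \frac{438647}{4} = \left(-36 - 760\right)^{2} + \frac{438647}{4} = \left(-796\right)^{2} + \frac{438647}{4} = 633616 + \frac{438647}{4} = \frac{2973111}{4}$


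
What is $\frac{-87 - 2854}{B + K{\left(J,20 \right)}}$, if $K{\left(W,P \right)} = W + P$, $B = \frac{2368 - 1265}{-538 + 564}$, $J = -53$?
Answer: $- \frac{76466}{245} \approx -312.11$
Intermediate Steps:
$B = \frac{1103}{26} \approx 42.423$
$K{\left(W,P \right)} = P + W$
$\frac{-87 - 2854}{B + K{\left(J,20 \right)}} = \frac{-87 - 2854}{\frac{1103}{26} + \left(20 - 53\right)} = - \frac{2941}{\frac{1103}{26} - 33} = - \frac{2941}{\frac{245}{26}} = \left(-2941\right) \frac{26}{245} = - \frac{76466}{245}$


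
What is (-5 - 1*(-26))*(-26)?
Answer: -546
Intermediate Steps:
(-5 - 1*(-26))*(-26) = (-5 + 26)*(-26) = 21*(-26) = -546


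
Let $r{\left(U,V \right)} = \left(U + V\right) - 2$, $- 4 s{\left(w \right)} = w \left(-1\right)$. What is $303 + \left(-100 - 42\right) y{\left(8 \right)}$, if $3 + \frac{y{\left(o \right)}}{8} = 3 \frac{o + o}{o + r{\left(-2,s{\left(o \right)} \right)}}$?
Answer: $-5377$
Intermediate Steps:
$s{\left(w \right)} = \frac{w}{4}$ ($s{\left(w \right)} = - \frac{w \left(-1\right)}{4} = - \frac{\left(-1\right) w}{4} = \frac{w}{4}$)
$r{\left(U,V \right)} = -2 + U + V$
$y{\left(o \right)} = -24 + \frac{48 o}{-4 + \frac{5 o}{4}}$ ($y{\left(o \right)} = -24 + 8 \cdot 3 \frac{o + o}{o - \left(4 - \frac{o}{4}\right)} = -24 + 8 \cdot 3 \frac{2 o}{o + \left(-4 + \frac{o}{4}\right)} = -24 + 8 \cdot 3 \frac{2 o}{-4 + \frac{5 o}{4}} = -24 + 8 \frac{6 o}{-4 + \frac{5 o}{4}} = -24 + \frac{48 o}{-4 + \frac{5 o}{4}}$)
$303 + \left(-100 - 42\right) y{\left(8 \right)} = 303 + \left(-100 - 42\right) \frac{24 \left(16 + 3 \cdot 8\right)}{-16 + 5 \cdot 8} = 303 - 142 \frac{24 \left(16 + 24\right)}{-16 + 40} = 303 - 142 \cdot 24 \cdot \frac{1}{24} \cdot 40 = 303 - 5680 = -5377$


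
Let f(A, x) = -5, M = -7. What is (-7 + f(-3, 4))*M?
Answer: 84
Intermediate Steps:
(-7 + f(-3, 4))*M = (-7 - 5)*(-7) = -12*(-7) = 84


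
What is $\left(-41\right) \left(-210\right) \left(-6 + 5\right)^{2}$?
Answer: $8610$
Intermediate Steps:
$\left(-41\right) \left(-210\right) \left(-6 + 5\right)^{2} = 8610 \left(-1\right)^{2} = 8610 \cdot 1 = 8610$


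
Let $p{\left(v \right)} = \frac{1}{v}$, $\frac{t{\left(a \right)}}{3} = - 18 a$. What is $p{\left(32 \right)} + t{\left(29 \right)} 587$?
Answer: $- \frac{29415743}{32} \approx -9.1924 \cdot 10^{5}$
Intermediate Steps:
$t{\left(a \right)} = - 54 a$ ($t{\left(a \right)} = 3 \left(- 18 a\right) = - 54 a$)
$p{\left(32 \right)} + t{\left(29 \right)} 587 = \frac{1}{32} + \left(-54\right) 29 \cdot 587 = \frac{1}{32} - 919242 = - \frac{29415743}{32}$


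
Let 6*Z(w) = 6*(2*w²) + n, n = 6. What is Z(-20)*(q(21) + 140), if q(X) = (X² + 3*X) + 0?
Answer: 515844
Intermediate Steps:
Z(w) = 1 + 2*w² (Z(w) = (6*(2*w²) + 6)/6 = (12*w² + 6)/6 = (6 + 12*w²)/6 = 1 + 2*w²)
q(X) = X² + 3*X
Z(-20)*(q(21) + 140) = (1 + 2*(-20)²)*(21*(3 + 21) + 140) = (1 + 2*400)*(21*24 + 140) = (1 + 800)*(504 + 140) = 801*644 = 515844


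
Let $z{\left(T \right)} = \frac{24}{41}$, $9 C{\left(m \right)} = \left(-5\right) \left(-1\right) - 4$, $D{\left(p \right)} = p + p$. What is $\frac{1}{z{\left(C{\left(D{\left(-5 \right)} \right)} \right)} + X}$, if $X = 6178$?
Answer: $\frac{41}{253322} \approx 0.00016185$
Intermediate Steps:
$D{\left(p \right)} = 2 p$
$C{\left(m \right)} = \frac{1}{9}$ ($C{\left(m \right)} = \frac{\left(-5\right) \left(-1\right) - 4}{9} = \frac{5 - 4}{9} = \frac{1}{9} \cdot 1 = \frac{1}{9}$)
$z{\left(T \right)} = \frac{24}{41}$ ($z{\left(T \right)} = 24 \cdot \frac{1}{41} = \frac{24}{41}$)
$\frac{1}{z{\left(C{\left(D{\left(-5 \right)} \right)} \right)} + X} = \frac{1}{\frac{24}{41} + 6178} = \frac{1}{\frac{253322}{41}} = \frac{41}{253322}$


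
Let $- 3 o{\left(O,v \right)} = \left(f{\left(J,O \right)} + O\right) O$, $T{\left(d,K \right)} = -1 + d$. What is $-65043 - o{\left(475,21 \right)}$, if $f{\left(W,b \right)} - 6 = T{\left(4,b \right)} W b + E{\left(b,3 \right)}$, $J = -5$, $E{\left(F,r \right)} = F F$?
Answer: $\frac{103820846}{3} \approx 3.4607 \cdot 10^{7}$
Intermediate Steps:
$E{\left(F,r \right)} = F^{2}$
$f{\left(W,b \right)} = 6 + b^{2} + 3 W b$ ($f{\left(W,b \right)} = 6 + \left(\left(-1 + 4\right) W b + b^{2}\right) = 6 + \left(3 W b + b^{2}\right) = 6 + \left(b^{2} + 3 W b\right) = 6 + b^{2} + 3 W b$)
$o{\left(O,v \right)} = - \frac{O \left(6 + O^{2} - 14 O\right)}{3}$ ($o{\left(O,v \right)} = - \frac{\left(\left(6 + O^{2} + 3 \left(-5\right) O\right) + O\right) O}{3} = - \frac{\left(\left(6 + O^{2} - 15 O\right) + O\right) O}{3} = - \frac{\left(6 + O^{2} - 14 O\right) O}{3} = - \frac{O \left(6 + O^{2} - 14 O\right)}{3}$)
$-65043 - o{\left(475,21 \right)} = -65043 - \frac{1}{3} \cdot 475 \left(-6 - 475^{2} + 14 \cdot 475\right) = -65043 - \frac{1}{3} \cdot 475 \left(-6 - 225625 + 6650\right) = -65043 - \frac{1}{3} \cdot 475 \left(-218981\right) = -65043 - - \frac{104015975}{3} = -65043 + \frac{104015975}{3} = \frac{103820846}{3}$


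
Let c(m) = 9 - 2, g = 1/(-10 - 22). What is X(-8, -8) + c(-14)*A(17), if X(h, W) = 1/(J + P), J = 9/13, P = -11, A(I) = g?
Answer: -677/2144 ≈ -0.31576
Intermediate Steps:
g = -1/32 (g = 1/(-32) = -1/32 ≈ -0.031250)
A(I) = -1/32
J = 9/13 (J = 9*(1/13) = 9/13 ≈ 0.69231)
c(m) = 7
X(h, W) = -13/134 (X(h, W) = 1/(9/13 - 11) = 1/(-134/13) = -13/134)
X(-8, -8) + c(-14)*A(17) = -13/134 + 7*(-1/32) = -13/134 - 7/32 = -677/2144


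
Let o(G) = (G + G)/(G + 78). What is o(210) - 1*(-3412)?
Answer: 81923/24 ≈ 3413.5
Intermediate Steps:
o(G) = 2*G/(78 + G) (o(G) = (2*G)/(78 + G) = 2*G/(78 + G))
o(210) - 1*(-3412) = 2*210/(78 + 210) - 1*(-3412) = 2*210/288 + 3412 = 2*210*(1/288) + 3412 = 35/24 + 3412 = 81923/24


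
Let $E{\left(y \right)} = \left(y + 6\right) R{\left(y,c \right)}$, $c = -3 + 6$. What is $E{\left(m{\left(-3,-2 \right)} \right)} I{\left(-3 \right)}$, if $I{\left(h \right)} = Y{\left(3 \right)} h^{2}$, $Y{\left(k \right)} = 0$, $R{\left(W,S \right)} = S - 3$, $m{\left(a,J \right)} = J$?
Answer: $0$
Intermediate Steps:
$c = 3$
$R{\left(W,S \right)} = -3 + S$ ($R{\left(W,S \right)} = S - 3 = -3 + S$)
$E{\left(y \right)} = 0$ ($E{\left(y \right)} = \left(y + 6\right) \left(-3 + 3\right) = \left(6 + y\right) 0 = 0$)
$I{\left(h \right)} = 0$ ($I{\left(h \right)} = 0 h^{2} = 0$)
$E{\left(m{\left(-3,-2 \right)} \right)} I{\left(-3 \right)} = 0 \cdot 0 = 0$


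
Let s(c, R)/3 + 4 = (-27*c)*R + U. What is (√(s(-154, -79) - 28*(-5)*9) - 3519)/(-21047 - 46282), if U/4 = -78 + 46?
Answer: 391/7481 - I*√109398/22443 ≈ 0.052266 - 0.014738*I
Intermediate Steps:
U = -128 (U = 4*(-78 + 46) = 4*(-32) = -128)
s(c, R) = -396 - 81*R*c (s(c, R) = -12 + 3*((-27*c)*R - 128) = -12 + 3*(-27*R*c - 128) = -12 + 3*(-128 - 27*R*c) = -12 + (-384 - 81*R*c) = -396 - 81*R*c)
(√(s(-154, -79) - 28*(-5)*9) - 3519)/(-21047 - 46282) = (√((-396 - 81*(-79)*(-154)) - 28*(-5)*9) - 3519)/(-21047 - 46282) = (√((-396 - 985446) + 140*9) - 3519)/(-67329) = (√(-985842 + 1260) - 3519)*(-1/67329) = (√(-984582) - 3519)*(-1/67329) = (3*I*√109398 - 3519)*(-1/67329) = (-3519 + 3*I*√109398)*(-1/67329) = 391/7481 - I*√109398/22443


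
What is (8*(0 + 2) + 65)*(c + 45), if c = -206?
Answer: -13041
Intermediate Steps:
(8*(0 + 2) + 65)*(c + 45) = (8*(0 + 2) + 65)*(-206 + 45) = (8*2 + 65)*(-161) = (16 + 65)*(-161) = 81*(-161) = -13041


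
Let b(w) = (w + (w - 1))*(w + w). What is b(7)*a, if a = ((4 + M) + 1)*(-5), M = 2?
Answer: -6370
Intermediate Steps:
a = -35 (a = ((4 + 2) + 1)*(-5) = (6 + 1)*(-5) = 7*(-5) = -35)
b(w) = 2*w*(-1 + 2*w) (b(w) = (w + (-1 + w))*(2*w) = (-1 + 2*w)*(2*w) = 2*w*(-1 + 2*w))
b(7)*a = (2*7*(-1 + 2*7))*(-35) = (2*7*(-1 + 14))*(-35) = (2*7*13)*(-35) = 182*(-35) = -6370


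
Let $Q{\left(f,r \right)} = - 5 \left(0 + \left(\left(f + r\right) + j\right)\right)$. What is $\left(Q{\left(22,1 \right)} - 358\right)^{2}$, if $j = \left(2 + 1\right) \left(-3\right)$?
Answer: $183184$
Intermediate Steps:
$j = -9$ ($j = 3 \left(-3\right) = -9$)
$Q{\left(f,r \right)} = 45 - 5 f - 5 r$ ($Q{\left(f,r \right)} = - 5 \left(0 - \left(9 - f - r\right)\right) = - 5 \left(0 + \left(-9 + f + r\right)\right) = - 5 \left(-9 + f + r\right) = 45 - 5 f - 5 r$)
$\left(Q{\left(22,1 \right)} - 358\right)^{2} = \left(\left(45 - 110 - 5\right) - 358\right)^{2} = \left(-70 - 358\right)^{2} = \left(-428\right)^{2} = 183184$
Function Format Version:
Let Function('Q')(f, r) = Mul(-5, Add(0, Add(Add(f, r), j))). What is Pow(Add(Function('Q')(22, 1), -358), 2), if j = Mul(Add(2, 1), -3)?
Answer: 183184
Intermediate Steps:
j = -9 (j = Mul(3, -3) = -9)
Function('Q')(f, r) = Add(45, Mul(-5, f), Mul(-5, r)) (Function('Q')(f, r) = Mul(-5, Add(0, Add(Add(f, r), -9))) = Mul(-5, Add(0, Add(-9, f, r))) = Mul(-5, Add(-9, f, r)) = Add(45, Mul(-5, f), Mul(-5, r)))
Pow(Add(Function('Q')(22, 1), -358), 2) = Pow(Add(Add(45, Mul(-5, 22), Mul(-5, 1)), -358), 2) = Pow(Add(Add(45, -110, -5), -358), 2) = Pow(Add(-70, -358), 2) = Pow(-428, 2) = 183184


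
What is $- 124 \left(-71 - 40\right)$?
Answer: $13764$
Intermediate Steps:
$- 124 \left(-71 - 40\right) = \left(-124\right) \left(-111\right) = 13764$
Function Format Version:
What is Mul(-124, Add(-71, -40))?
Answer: 13764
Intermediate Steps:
Mul(-124, Add(-71, -40)) = Mul(-124, -111) = 13764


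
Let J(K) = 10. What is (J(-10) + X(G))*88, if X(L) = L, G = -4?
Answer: 528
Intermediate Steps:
(J(-10) + X(G))*88 = (10 - 4)*88 = 6*88 = 528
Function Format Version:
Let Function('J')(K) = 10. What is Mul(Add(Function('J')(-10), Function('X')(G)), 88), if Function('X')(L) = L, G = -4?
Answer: 528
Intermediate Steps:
Mul(Add(Function('J')(-10), Function('X')(G)), 88) = Mul(Add(10, -4), 88) = Mul(6, 88) = 528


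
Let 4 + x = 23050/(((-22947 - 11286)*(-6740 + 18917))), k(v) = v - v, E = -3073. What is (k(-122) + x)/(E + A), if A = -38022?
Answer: 1667444014/17130666128895 ≈ 9.7337e-5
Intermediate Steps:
k(v) = 0
x = -1667444014/416855241 (x = -4 + 23050/(((-22947 - 11286)*(-6740 + 18917))) = -4 + 23050/((-34233*12177)) = -4 + 23050/(-416855241) = -4 + 23050*(-1/416855241) = -4 - 23050/416855241 = -1667444014/416855241 ≈ -4.0001)
(k(-122) + x)/(E + A) = (0 - 1667444014/416855241)/(-3073 - 38022) = -1667444014/416855241/(-41095) = -1667444014/416855241*(-1/41095) = 1667444014/17130666128895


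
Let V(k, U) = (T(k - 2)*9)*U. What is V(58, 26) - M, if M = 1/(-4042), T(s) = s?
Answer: 52966369/4042 ≈ 13104.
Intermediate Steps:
V(k, U) = U*(-18 + 9*k) (V(k, U) = ((k - 2)*9)*U = ((-2 + k)*9)*U = (-18 + 9*k)*U = U*(-18 + 9*k))
M = -1/4042 ≈ -0.00024740
V(58, 26) - M = 9*26*(-2 + 58) - 1*(-1/4042) = 9*26*56 + 1/4042 = 13104 + 1/4042 = 52966369/4042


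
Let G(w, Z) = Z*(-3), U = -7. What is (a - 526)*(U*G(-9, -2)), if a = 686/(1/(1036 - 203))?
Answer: -23978304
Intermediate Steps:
G(w, Z) = -3*Z
a = 571438 (a = 686/(1/833) = 686*833 = 571438)
(a - 526)*(U*G(-9, -2)) = (571438 - 526)*(-(-21)*(-2)) = 570912*(-7*6) = 570912*(-42) = -23978304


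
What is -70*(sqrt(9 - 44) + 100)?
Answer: -7000 - 70*I*sqrt(35) ≈ -7000.0 - 414.13*I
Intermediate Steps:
-70*(sqrt(9 - 44) + 100) = -70*(sqrt(-35) + 100) = -70*(I*sqrt(35) + 100) = -70*(100 + I*sqrt(35)) = -7000 - 70*I*sqrt(35)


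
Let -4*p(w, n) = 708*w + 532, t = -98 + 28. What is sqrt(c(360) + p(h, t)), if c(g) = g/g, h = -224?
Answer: 2*sqrt(9879) ≈ 198.79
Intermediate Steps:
c(g) = 1
t = -70
p(w, n) = -133 - 177*w (p(w, n) = -(708*w + 532)/4 = -(532 + 708*w)/4 = -133 - 177*w)
sqrt(c(360) + p(h, t)) = sqrt(1 + (-133 - 177*(-224))) = sqrt(1 + (-133 + 39648)) = sqrt(1 + 39515) = sqrt(39516) = 2*sqrt(9879)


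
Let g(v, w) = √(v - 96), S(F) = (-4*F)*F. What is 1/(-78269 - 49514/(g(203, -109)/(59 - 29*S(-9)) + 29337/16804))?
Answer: -8204170327810885382597/874812594551750759328715193 - 132194958013805920*√107/874812594551750759328715193 ≈ -9.3798e-6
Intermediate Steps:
S(F) = -4*F²
g(v, w) = √(-96 + v)
1/(-78269 - 49514/(g(203, -109)/(59 - 29*S(-9)) + 29337/16804)) = 1/(-78269 - 49514/(√(-96 + 203)/(59 - (-116)*(-9)²) + 29337/16804)) = 1/(-78269 - 49514/(√107/(59 - (-116)*81) + 29337*(1/16804))) = 1/(-78269 - 49514/(√107/(59 - 29*(-324)) + 29337/16804)) = 1/(-78269 - 49514/(√107/(59 + 9396) + 29337/16804)) = 1/(-78269 - 49514/(√107/9455 + 29337/16804)) = 1/(-78269 - 49514/(29337/16804 + √107/9455))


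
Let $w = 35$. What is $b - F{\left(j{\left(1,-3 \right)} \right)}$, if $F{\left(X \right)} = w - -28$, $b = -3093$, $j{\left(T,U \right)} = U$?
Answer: $-3156$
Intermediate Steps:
$F{\left(X \right)} = 63$ ($F{\left(X \right)} = 35 - -28 = 35 + 28 = 63$)
$b - F{\left(j{\left(1,-3 \right)} \right)} = -3093 - 63 = -3156$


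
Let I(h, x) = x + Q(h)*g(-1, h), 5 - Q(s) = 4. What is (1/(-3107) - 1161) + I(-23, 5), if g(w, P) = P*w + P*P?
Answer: -1876629/3107 ≈ -604.00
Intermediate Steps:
g(w, P) = P² + P*w (g(w, P) = P*w + P² = P² + P*w)
Q(s) = 1 (Q(s) = 5 - 1*4 = 5 - 4 = 1)
I(h, x) = x + h*(-1 + h) (I(h, x) = x + 1*(h*(h - 1)) = x + 1*(h*(-1 + h)) = x + h*(-1 + h))
(1/(-3107) - 1161) + I(-23, 5) = (1/(-3107) - 1161) + (5 - 23*(-1 - 23)) = (-1/3107 - 1161) + (5 - 23*(-24)) = -3607228/3107 + (5 + 552) = -3607228/3107 + 557 = -1876629/3107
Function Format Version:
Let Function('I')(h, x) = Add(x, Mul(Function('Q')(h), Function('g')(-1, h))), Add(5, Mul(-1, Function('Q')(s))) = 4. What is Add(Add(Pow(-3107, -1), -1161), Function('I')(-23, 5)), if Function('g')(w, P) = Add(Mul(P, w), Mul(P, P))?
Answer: Rational(-1876629, 3107) ≈ -604.00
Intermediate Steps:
Function('g')(w, P) = Add(Pow(P, 2), Mul(P, w)) (Function('g')(w, P) = Add(Mul(P, w), Pow(P, 2)) = Add(Pow(P, 2), Mul(P, w)))
Function('Q')(s) = 1 (Function('Q')(s) = Add(5, Mul(-1, 4)) = Add(5, -4) = 1)
Function('I')(h, x) = Add(x, Mul(h, Add(-1, h))) (Function('I')(h, x) = Add(x, Mul(1, Mul(h, Add(h, -1)))) = Add(x, Mul(1, Mul(h, Add(-1, h)))) = Add(x, Mul(h, Add(-1, h))))
Add(Add(Pow(-3107, -1), -1161), Function('I')(-23, 5)) = Add(Add(Pow(-3107, -1), -1161), Add(5, Mul(-23, Add(-1, -23)))) = Add(Add(Rational(-1, 3107), -1161), Add(5, Mul(-23, -24))) = Add(Rational(-3607228, 3107), Add(5, 552)) = Add(Rational(-3607228, 3107), 557) = Rational(-1876629, 3107)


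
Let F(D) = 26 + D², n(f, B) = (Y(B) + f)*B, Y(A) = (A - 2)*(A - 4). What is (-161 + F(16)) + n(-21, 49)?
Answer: 102727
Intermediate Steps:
Y(A) = (-4 + A)*(-2 + A) (Y(A) = (-2 + A)*(-4 + A) = (-4 + A)*(-2 + A))
n(f, B) = B*(8 + f + B² - 6*B) (n(f, B) = ((8 + B² - 6*B) + f)*B = (8 + f + B² - 6*B)*B = B*(8 + f + B² - 6*B))
(-161 + F(16)) + n(-21, 49) = (-161 + (26 + 16²)) + 49*(8 - 21 + 49² - 6*49) = (-161 + (26 + 256)) + 49*(8 - 21 + 2401 - 294) = (-161 + 282) + 49*2094 = 121 + 102606 = 102727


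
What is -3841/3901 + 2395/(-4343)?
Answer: -26024358/16942043 ≈ -1.5361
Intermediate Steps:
-3841/3901 + 2395/(-4343) = -3841*1/3901 + 2395*(-1/4343) = -3841/3901 - 2395/4343 = -26024358/16942043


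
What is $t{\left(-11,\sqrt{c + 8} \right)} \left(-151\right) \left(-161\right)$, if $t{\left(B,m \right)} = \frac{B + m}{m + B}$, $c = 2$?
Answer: $24311$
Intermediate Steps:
$t{\left(B,m \right)} = 1$ ($t{\left(B,m \right)} = \frac{B + m}{B + m} = 1$)
$t{\left(-11,\sqrt{c + 8} \right)} \left(-151\right) \left(-161\right) = 1 \left(-151\right) \left(-161\right) = \left(-151\right) \left(-161\right) = 24311$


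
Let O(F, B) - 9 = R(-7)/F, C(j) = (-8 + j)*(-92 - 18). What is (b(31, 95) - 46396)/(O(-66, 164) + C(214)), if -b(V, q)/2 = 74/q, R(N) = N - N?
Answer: 4407768/2151845 ≈ 2.0484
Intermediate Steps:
R(N) = 0
b(V, q) = -148/q
C(j) = 880 - 110*j (C(j) = (-8 + j)*(-110) = 880 - 110*j)
O(F, B) = 9 (O(F, B) = 9 + 0/F = 9 + 0 = 9)
(b(31, 95) - 46396)/(O(-66, 164) + C(214)) = (-148/95 - 46396)/(9 + (880 - 110*214)) = (-148*1/95 - 46396)/(9 + (880 - 23540)) = (-148/95 - 46396)/(9 - 22660) = -4407768/95/(-22651) = -4407768/95*(-1/22651) = 4407768/2151845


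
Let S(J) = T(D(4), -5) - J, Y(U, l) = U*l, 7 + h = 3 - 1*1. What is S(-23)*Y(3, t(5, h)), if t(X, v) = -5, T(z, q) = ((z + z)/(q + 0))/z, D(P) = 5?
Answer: -339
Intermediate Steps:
h = -5 (h = -7 + (3 - 1*1) = -7 + (3 - 1) = -7 + 2 = -5)
T(z, q) = 2/q (T(z, q) = ((2*z)/q)/z = (2*z/q)/z = 2/q)
S(J) = -2/5 - J (S(J) = 2/(-5) - J = 2*(-1/5) - J = -2/5 - J)
S(-23)*Y(3, t(5, h)) = (-2/5 - 1*(-23))*(3*(-5)) = (-2/5 + 23)*(-15) = (113/5)*(-15) = -339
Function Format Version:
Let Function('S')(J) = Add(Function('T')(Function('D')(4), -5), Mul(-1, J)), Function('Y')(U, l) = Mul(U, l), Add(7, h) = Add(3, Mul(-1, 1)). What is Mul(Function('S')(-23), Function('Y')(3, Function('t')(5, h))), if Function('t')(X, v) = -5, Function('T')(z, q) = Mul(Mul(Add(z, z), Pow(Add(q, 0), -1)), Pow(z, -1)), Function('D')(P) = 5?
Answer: -339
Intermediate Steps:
h = -5 (h = Add(-7, Add(3, Mul(-1, 1))) = Add(-7, Add(3, -1)) = Add(-7, 2) = -5)
Function('T')(z, q) = Mul(2, Pow(q, -1)) (Function('T')(z, q) = Mul(Mul(Mul(2, z), Pow(q, -1)), Pow(z, -1)) = Mul(Mul(2, z, Pow(q, -1)), Pow(z, -1)) = Mul(2, Pow(q, -1)))
Function('S')(J) = Add(Rational(-2, 5), Mul(-1, J)) (Function('S')(J) = Add(Mul(2, Pow(-5, -1)), Mul(-1, J)) = Add(Mul(2, Rational(-1, 5)), Mul(-1, J)) = Add(Rational(-2, 5), Mul(-1, J)))
Mul(Function('S')(-23), Function('Y')(3, Function('t')(5, h))) = Mul(Add(Rational(-2, 5), Mul(-1, -23)), Mul(3, -5)) = Mul(Add(Rational(-2, 5), 23), -15) = Mul(Rational(113, 5), -15) = -339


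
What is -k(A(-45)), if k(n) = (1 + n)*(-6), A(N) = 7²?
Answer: 300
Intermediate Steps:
A(N) = 49
k(n) = -6 - 6*n
-k(A(-45)) = -(-6 - 6*49) = -(-6 - 294) = -1*(-300) = 300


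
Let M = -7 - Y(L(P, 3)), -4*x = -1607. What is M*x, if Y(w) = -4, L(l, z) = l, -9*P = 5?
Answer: -4821/4 ≈ -1205.3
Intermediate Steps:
P = -5/9 (P = -1/9*5 = -5/9 ≈ -0.55556)
x = 1607/4 (x = -1/4*(-1607) = 1607/4 ≈ 401.75)
M = -3 (M = -7 - 1*(-4) = -7 + 4 = -3)
M*x = -3*1607/4 = -4821/4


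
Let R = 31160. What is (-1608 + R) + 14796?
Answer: 44348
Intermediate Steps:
(-1608 + R) + 14796 = (-1608 + 31160) + 14796 = 29552 + 14796 = 44348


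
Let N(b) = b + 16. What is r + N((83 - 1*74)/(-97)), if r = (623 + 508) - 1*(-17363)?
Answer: 1795461/97 ≈ 18510.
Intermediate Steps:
N(b) = 16 + b
r = 18494 (r = 1131 + 17363 = 18494)
r + N((83 - 1*74)/(-97)) = 18494 + (16 + (83 - 1*74)/(-97)) = 18494 + (16 + (83 - 74)*(-1/97)) = 18494 + (16 + 9*(-1/97)) = 18494 + (16 - 9/97) = 18494 + 1543/97 = 1795461/97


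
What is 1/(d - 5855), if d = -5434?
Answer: -1/11289 ≈ -8.8582e-5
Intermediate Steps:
1/(d - 5855) = 1/(-5434 - 5855) = 1/(-11289) = -1/11289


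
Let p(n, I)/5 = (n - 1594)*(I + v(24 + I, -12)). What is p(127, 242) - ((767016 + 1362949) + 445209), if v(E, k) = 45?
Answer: -4680319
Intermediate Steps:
p(n, I) = 5*(-1594 + n)*(45 + I) (p(n, I) = 5*((n - 1594)*(I + 45)) = 5*((-1594 + n)*(45 + I)) = 5*(-1594 + n)*(45 + I))
p(127, 242) - ((767016 + 1362949) + 445209) = (-358650 - 7970*242 + 225*127 + 5*242*127) - ((767016 + 1362949) + 445209) = (-358650 - 1928740 + 28575 + 153670) - (2129965 + 445209) = -2105145 - 1*2575174 = -2105145 - 2575174 = -4680319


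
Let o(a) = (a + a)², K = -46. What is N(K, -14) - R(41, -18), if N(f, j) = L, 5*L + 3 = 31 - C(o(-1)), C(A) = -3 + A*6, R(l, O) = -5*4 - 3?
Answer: 122/5 ≈ 24.400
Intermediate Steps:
o(a) = 4*a² (o(a) = (2*a)² = 4*a²)
R(l, O) = -23 (R(l, O) = -20 - 3 = -23)
C(A) = -3 + 6*A
L = 7/5 (L = -⅗ + (31 - (-3 + 6*(4*(-1)²)))/5 = -⅗ + (31 - (-3 + 6*(4*1)))/5 = -⅗ + (31 - (-3 + 6*4))/5 = -⅗ + (31 - (-3 + 24))/5 = -⅗ + (31 - 1*21)/5 = -⅗ + (31 - 21)/5 = -⅗ + (⅕)*10 = -⅗ + 2 = 7/5 ≈ 1.4000)
N(f, j) = 7/5
N(K, -14) - R(41, -18) = 7/5 - 1*(-23) = 7/5 + 23 = 122/5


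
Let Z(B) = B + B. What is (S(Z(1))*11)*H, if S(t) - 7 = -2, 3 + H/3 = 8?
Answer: 825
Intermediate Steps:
Z(B) = 2*B
H = 15 (H = -9 + 3*8 = -9 + 24 = 15)
S(t) = 5 (S(t) = 7 - 2 = 5)
(S(Z(1))*11)*H = (5*11)*15 = 55*15 = 825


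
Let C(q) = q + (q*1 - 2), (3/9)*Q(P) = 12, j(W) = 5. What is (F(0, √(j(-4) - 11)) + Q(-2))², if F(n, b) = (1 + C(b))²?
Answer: 73 - 104*I*√6 ≈ 73.0 - 254.75*I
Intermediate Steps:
Q(P) = 36 (Q(P) = 3*12 = 36)
C(q) = -2 + 2*q (C(q) = q + (q - 2) = q + (-2 + q) = -2 + 2*q)
F(n, b) = (-1 + 2*b)² (F(n, b) = (1 + (-2 + 2*b))² = (-1 + 2*b)²)
(F(0, √(j(-4) - 11)) + Q(-2))² = ((-1 + 2*√(5 - 11))² + 36)² = ((-1 + 2*√(-6))² + 36)² = ((-1 + 2*(I*√6))² + 36)² = ((-1 + 2*I*√6)² + 36)² = (36 + (-1 + 2*I*√6)²)²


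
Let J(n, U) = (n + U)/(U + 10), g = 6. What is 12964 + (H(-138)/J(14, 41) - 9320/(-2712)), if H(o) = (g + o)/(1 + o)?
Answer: 3011440753/232215 ≈ 12968.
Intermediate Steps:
H(o) = (6 + o)/(1 + o)
J(n, U) = (U + n)/(10 + U)
12964 + (H(-138)/J(14, 41) - 9320/(-2712)) = 12964 + (((6 - 138)/(1 - 138))/(((41 + 14)/(10 + 41))) - 9320/(-2712)) = 12964 + ((-132/(-137))/((55/51)) - 9320*(-1/2712)) = 12964 + ((-1/137*(-132))/(((1/51)*55)) + 1165/339) = 12964 + (132/(137*(55/51)) + 1165/339) = 12964 + ((132/137)*(51/55) + 1165/339) = 12964 + (612/685 + 1165/339) = 12964 + 1005493/232215 = 3011440753/232215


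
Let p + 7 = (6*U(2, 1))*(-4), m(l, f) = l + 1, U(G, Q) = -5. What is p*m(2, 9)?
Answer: 339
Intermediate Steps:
m(l, f) = 1 + l
p = 113 (p = -7 + (6*(-5))*(-4) = -7 - 30*(-4) = -7 + 120 = 113)
p*m(2, 9) = 113*(1 + 2) = 113*3 = 339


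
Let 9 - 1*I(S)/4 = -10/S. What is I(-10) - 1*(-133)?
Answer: 165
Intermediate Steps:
I(S) = 36 + 40/S (I(S) = 36 - (-40)/S = 36 + 40/S)
I(-10) - 1*(-133) = (36 + 40/(-10)) - 1*(-133) = (36 + 40*(-⅒)) + 133 = (36 - 4) + 133 = 32 + 133 = 165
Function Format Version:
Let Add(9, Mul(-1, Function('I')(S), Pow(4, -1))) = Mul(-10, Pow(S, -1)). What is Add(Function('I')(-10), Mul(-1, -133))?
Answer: 165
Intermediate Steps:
Function('I')(S) = Add(36, Mul(40, Pow(S, -1))) (Function('I')(S) = Add(36, Mul(-4, Mul(-10, Pow(S, -1)))) = Add(36, Mul(40, Pow(S, -1))))
Add(Function('I')(-10), Mul(-1, -133)) = Add(Add(36, Mul(40, Pow(-10, -1))), Mul(-1, -133)) = Add(Add(36, Mul(40, Rational(-1, 10))), 133) = Add(Add(36, -4), 133) = Add(32, 133) = 165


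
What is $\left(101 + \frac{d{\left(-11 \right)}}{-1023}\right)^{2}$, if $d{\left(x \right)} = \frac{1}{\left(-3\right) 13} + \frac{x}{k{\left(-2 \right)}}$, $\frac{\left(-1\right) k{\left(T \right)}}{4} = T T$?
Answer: $\frac{4156785652513321}{407493275904} \approx 10201.0$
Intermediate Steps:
$k{\left(T \right)} = - 4 T^{2}$ ($k{\left(T \right)} = - 4 T T = - 4 T^{2}$)
$d{\left(x \right)} = - \frac{1}{39} - \frac{x}{16}$ ($d{\left(x \right)} = \frac{1}{\left(-3\right) 13} + \frac{x}{\left(-4\right) \left(-2\right)^{2}} = \left(- \frac{1}{3}\right) \frac{1}{13} + \frac{x}{\left(-4\right) 4} = - \frac{1}{39} + \frac{x}{-16} = - \frac{1}{39} + x \left(- \frac{1}{16}\right) = - \frac{1}{39} - \frac{x}{16}$)
$\left(101 + \frac{d{\left(-11 \right)}}{-1023}\right)^{2} = \left(101 + \frac{- \frac{1}{39} - - \frac{11}{16}}{-1023}\right)^{2} = \left(101 + \left(- \frac{1}{39} + \frac{11}{16}\right) \left(- \frac{1}{1023}\right)\right)^{2} = \left(101 + \frac{413}{624} \left(- \frac{1}{1023}\right)\right)^{2} = \left(101 - \frac{413}{638352}\right)^{2} = \left(\frac{64473139}{638352}\right)^{2} = \frac{4156785652513321}{407493275904}$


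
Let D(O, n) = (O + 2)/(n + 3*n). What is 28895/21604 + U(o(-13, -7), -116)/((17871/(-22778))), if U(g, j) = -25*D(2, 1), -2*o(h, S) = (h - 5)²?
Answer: 1831254335/55155012 ≈ 33.202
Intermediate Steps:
D(O, n) = (2 + O)/(4*n) (D(O, n) = (2 + O)/((4*n)) = (2 + O)*(1/(4*n)) = (2 + O)/(4*n))
o(h, S) = -(-5 + h)²/2 (o(h, S) = -(h - 5)²/2 = -(-5 + h)²/2)
U(g, j) = -25 (U(g, j) = -25*(2 + 2)/(4*1) = -25*4/4 = -25*1 = -25)
28895/21604 + U(o(-13, -7), -116)/((17871/(-22778))) = 28895/21604 - 25/(17871/(-22778)) = 28895*(1/21604) - 25/(17871*(-1/22778)) = 28895/21604 - 25/(-2553/3254) = 28895/21604 - 25*(-3254/2553) = 28895/21604 + 81350/2553 = 1831254335/55155012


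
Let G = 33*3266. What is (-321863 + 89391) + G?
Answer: -124694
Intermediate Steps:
G = 107778
(-321863 + 89391) + G = (-321863 + 89391) + 107778 = -232472 + 107778 = -124694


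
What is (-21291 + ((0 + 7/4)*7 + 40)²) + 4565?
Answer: -223935/16 ≈ -13996.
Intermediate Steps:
(-21291 + ((0 + 7/4)*7 + 40)²) + 4565 = (-21291 + ((7/4)*7 + 40)²) + 4565 = (-21291 + (49/4 + 40)²) + 4565 = (-21291 + (209/4)²) + 4565 = (-21291 + 43681/16) + 4565 = -296975/16 + 4565 = -223935/16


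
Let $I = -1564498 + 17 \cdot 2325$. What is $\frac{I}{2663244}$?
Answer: $- \frac{1524973}{2663244} \approx -0.5726$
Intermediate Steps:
$I = -1524973$ ($I = -1564498 + 39525 = -1524973$)
$\frac{I}{2663244} = - \frac{1524973}{2663244}$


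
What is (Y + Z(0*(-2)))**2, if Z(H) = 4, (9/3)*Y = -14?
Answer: 4/9 ≈ 0.44444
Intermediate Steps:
Y = -14/3 (Y = (1/3)*(-14) = -14/3 ≈ -4.6667)
(Y + Z(0*(-2)))**2 = (-14/3 + 4)**2 = (-2/3)**2 = 4/9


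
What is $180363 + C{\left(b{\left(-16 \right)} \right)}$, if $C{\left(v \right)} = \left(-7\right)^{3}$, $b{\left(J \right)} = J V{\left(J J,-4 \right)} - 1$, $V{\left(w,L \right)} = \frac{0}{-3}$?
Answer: $180020$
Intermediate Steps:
$V{\left(w,L \right)} = 0$ ($V{\left(w,L \right)} = 0 \left(- \frac{1}{3}\right) = 0$)
$b{\left(J \right)} = -1$ ($b{\left(J \right)} = J 0 - 1 = 0 - 1 = -1$)
$C{\left(v \right)} = -343$
$180363 + C{\left(b{\left(-16 \right)} \right)} = 180363 - 343 = 180020$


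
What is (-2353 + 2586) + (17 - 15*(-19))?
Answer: 535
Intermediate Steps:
(-2353 + 2586) + (17 - 15*(-19)) = 233 + (17 + 285) = 233 + 302 = 535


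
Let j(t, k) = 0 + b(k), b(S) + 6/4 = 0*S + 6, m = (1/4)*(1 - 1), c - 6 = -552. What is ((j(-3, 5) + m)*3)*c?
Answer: -7371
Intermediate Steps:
c = -546 (c = 6 - 552 = -546)
m = 0 (m = (1*(¼))*0 = (¼)*0 = 0)
b(S) = 9/2 (b(S) = -3/2 + (0*S + 6) = -3/2 + (0 + 6) = -3/2 + 6 = 9/2)
j(t, k) = 9/2 (j(t, k) = 0 + 9/2 = 9/2)
((j(-3, 5) + m)*3)*c = ((9/2 + 0)*3)*(-546) = ((9/2)*3)*(-546) = (27/2)*(-546) = -7371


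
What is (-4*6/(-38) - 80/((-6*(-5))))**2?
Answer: 13456/3249 ≈ 4.1416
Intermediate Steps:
(-4*6/(-38) - 80/((-6*(-5))))**2 = (-24*(-1/38) - 80/30)**2 = (12/19 - 80*1/30)**2 = (12/19 - 8/3)**2 = (-116/57)**2 = 13456/3249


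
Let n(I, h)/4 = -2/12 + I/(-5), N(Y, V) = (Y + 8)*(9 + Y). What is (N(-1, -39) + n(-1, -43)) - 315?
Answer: -3883/15 ≈ -258.87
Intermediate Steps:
N(Y, V) = (8 + Y)*(9 + Y)
n(I, h) = -2/3 - 4*I/5 (n(I, h) = 4*(-2/12 + I/(-5)) = 4*(-2*1/12 + I*(-1/5)) = 4*(-1/6 - I/5) = -2/3 - 4*I/5)
(N(-1, -39) + n(-1, -43)) - 315 = ((72 + (-1)**2 + 17*(-1)) + (-2/3 - 4/5*(-1))) - 315 = ((72 + 1 - 17) + (-2/3 + 4/5)) - 315 = (56 + 2/15) - 315 = 842/15 - 315 = -3883/15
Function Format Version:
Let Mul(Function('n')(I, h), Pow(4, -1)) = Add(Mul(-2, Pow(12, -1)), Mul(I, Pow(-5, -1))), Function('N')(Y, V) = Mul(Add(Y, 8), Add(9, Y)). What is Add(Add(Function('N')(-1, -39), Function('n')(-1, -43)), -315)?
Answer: Rational(-3883, 15) ≈ -258.87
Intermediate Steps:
Function('N')(Y, V) = Mul(Add(8, Y), Add(9, Y))
Function('n')(I, h) = Add(Rational(-2, 3), Mul(Rational(-4, 5), I)) (Function('n')(I, h) = Mul(4, Add(Mul(-2, Pow(12, -1)), Mul(I, Pow(-5, -1)))) = Mul(4, Add(Mul(-2, Rational(1, 12)), Mul(I, Rational(-1, 5)))) = Mul(4, Add(Rational(-1, 6), Mul(Rational(-1, 5), I))) = Add(Rational(-2, 3), Mul(Rational(-4, 5), I)))
Add(Add(Function('N')(-1, -39), Function('n')(-1, -43)), -315) = Add(Add(Add(72, Pow(-1, 2), Mul(17, -1)), Add(Rational(-2, 3), Mul(Rational(-4, 5), -1))), -315) = Add(Add(Add(72, 1, -17), Add(Rational(-2, 3), Rational(4, 5))), -315) = Add(Add(56, Rational(2, 15)), -315) = Add(Rational(842, 15), -315) = Rational(-3883, 15)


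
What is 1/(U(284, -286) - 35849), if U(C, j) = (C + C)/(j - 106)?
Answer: -49/1756672 ≈ -2.7894e-5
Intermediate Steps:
U(C, j) = 2*C/(-106 + j) (U(C, j) = (2*C)/(-106 + j) = 2*C/(-106 + j))
1/(U(284, -286) - 35849) = 1/(2*284/(-106 - 286) - 35849) = 1/(2*284/(-392) - 35849) = 1/(2*284*(-1/392) - 35849) = 1/(-71/49 - 35849) = 1/(-1756672/49) = -49/1756672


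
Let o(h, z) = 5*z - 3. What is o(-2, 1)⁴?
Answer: 16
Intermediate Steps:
o(h, z) = -3 + 5*z
o(-2, 1)⁴ = (-3 + 5*1)⁴ = (-3 + 5)⁴ = 2⁴ = 16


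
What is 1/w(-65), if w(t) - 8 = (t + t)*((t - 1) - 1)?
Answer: 1/8718 ≈ 0.00011471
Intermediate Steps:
w(t) = 8 + 2*t*(-2 + t) (w(t) = 8 + (t + t)*((t - 1) - 1) = 8 + (2*t)*((-1 + t) - 1) = 8 + (2*t)*(-2 + t) = 8 + 2*t*(-2 + t))
1/w(-65) = 1/(8 - 4*(-65) + 2*(-65)²) = 1/(8 + 260 + 2*4225) = 1/(8 + 260 + 8450) = 1/8718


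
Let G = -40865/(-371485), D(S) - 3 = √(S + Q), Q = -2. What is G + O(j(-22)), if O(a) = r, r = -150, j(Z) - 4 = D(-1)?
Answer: -11136377/74297 ≈ -149.89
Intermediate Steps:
D(S) = 3 + √(-2 + S) (D(S) = 3 + √(S - 2) = 3 + √(-2 + S))
j(Z) = 7 + I*√3 (j(Z) = 4 + (3 + √(-2 - 1)) = 4 + (3 + √(-3)) = 4 + (3 + I*√3) = 7 + I*√3)
G = 8173/74297 (G = -40865*(-1/371485) = 8173/74297 ≈ 0.11000)
O(a) = -150
G + O(j(-22)) = 8173/74297 - 150 = -11136377/74297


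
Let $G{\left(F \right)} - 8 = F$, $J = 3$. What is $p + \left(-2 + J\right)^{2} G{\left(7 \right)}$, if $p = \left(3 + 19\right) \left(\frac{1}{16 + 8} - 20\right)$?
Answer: $- \frac{5089}{12} \approx -424.08$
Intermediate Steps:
$G{\left(F \right)} = 8 + F$
$p = - \frac{5269}{12}$ ($p = 22 \left(\frac{1}{24} - 20\right) = 22 \left(- \frac{479}{24}\right) = - \frac{5269}{12} \approx -439.08$)
$p + \left(-2 + J\right)^{2} G{\left(7 \right)} = - \frac{5269}{12} + \left(-2 + 3\right)^{2} \left(8 + 7\right) = - \frac{5269}{12} + 1^{2} \cdot 15 = - \frac{5269}{12} + 1 \cdot 15 = - \frac{5269}{12} + 15 = - \frac{5089}{12}$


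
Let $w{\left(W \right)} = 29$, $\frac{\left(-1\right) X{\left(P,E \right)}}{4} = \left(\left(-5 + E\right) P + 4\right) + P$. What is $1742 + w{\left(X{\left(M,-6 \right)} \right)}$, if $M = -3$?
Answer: $1771$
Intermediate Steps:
$X{\left(P,E \right)} = -16 - 4 P - 4 P \left(-5 + E\right)$ ($X{\left(P,E \right)} = - 4 \left(\left(\left(-5 + E\right) P + 4\right) + P\right) = - 4 \left(\left(P \left(-5 + E\right) + 4\right) + P\right) = - 4 \left(\left(4 + P \left(-5 + E\right)\right) + P\right) = - 4 \left(4 + P + P \left(-5 + E\right)\right) = -16 - 4 P - 4 P \left(-5 + E\right)$)
$1742 + w{\left(X{\left(M,-6 \right)} \right)} = 1742 + 29 = 1771$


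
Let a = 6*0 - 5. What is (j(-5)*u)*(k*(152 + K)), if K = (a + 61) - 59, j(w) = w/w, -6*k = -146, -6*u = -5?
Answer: 54385/18 ≈ 3021.4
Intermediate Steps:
u = ⅚ (u = -⅙*(-5) = ⅚ ≈ 0.83333)
a = -5 (a = 0 - 5 = -5)
k = 73/3 (k = -⅙*(-146) = 73/3 ≈ 24.333)
j(w) = 1
K = -3 (K = (-5 + 61) - 59 = 56 - 59 = -3)
(j(-5)*u)*(k*(152 + K)) = (1*(⅚))*(73*(152 - 3)/3) = 5*((73/3)*149)/6 = (⅚)*(10877/3) = 54385/18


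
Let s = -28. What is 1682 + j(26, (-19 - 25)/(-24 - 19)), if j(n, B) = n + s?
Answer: 1680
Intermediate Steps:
j(n, B) = -28 + n (j(n, B) = n - 28 = -28 + n)
1682 + j(26, (-19 - 25)/(-24 - 19)) = 1682 + (-28 + 26) = 1682 - 2 = 1680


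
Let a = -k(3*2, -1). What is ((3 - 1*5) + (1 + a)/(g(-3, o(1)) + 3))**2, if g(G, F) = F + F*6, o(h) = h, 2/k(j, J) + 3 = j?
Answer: 3481/900 ≈ 3.8678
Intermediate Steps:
k(j, J) = 2/(-3 + j)
g(G, F) = 7*F (g(G, F) = F + 6*F = 7*F)
a = -2/3 (a = -2/(-3 + 3*2) = -2/(-3 + 6) = -2/3 ≈ -0.66667)
((3 - 1*5) + (1 + a)/(g(-3, o(1)) + 3))**2 = ((3 - 1*5) + (1 - 2/3)/(7*1 + 3))**2 = ((3 - 5) + 1/(3*(7 + 3)))**2 = (-2 + (1/3)/10)**2 = (-2 + (1/3)*(1/10))**2 = (-2 + 1/30)**2 = (-59/30)**2 = 3481/900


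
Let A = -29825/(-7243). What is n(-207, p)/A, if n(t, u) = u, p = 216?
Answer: 1564488/29825 ≈ 52.456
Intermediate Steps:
A = 29825/7243 (A = -29825*(-1/7243) = 29825/7243 ≈ 4.1178)
n(-207, p)/A = 216/(29825/7243) = 216*(7243/29825) = 1564488/29825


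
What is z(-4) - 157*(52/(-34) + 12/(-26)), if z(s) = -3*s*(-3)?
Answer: 61124/221 ≈ 276.58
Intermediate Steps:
z(s) = 9*s
z(-4) - 157*(52/(-34) + 12/(-26)) = 9*(-4) - 157*(52/(-34) + 12/(-26)) = -36 - 157*(52*(-1/34) + 12*(-1/26)) = -36 - 157*(-26/17 - 6/13) = -36 - 157*(-440/221) = -36 + 69080/221 = 61124/221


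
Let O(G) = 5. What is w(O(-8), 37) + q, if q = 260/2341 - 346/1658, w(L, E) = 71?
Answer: 137599466/1940689 ≈ 70.902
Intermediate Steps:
q = -189453/1940689 (q = 260*(1/2341) - 346*1/1658 = 260/2341 - 173/829 = -189453/1940689 ≈ -0.097622)
w(O(-8), 37) + q = 71 - 189453/1940689 = 137599466/1940689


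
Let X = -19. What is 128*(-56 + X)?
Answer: -9600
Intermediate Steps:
128*(-56 + X) = 128*(-56 - 19) = 128*(-75) = -9600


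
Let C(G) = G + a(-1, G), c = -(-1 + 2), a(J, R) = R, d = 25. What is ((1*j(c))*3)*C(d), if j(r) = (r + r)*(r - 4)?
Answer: 1500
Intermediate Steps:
c = -1 (c = -1*1 = -1)
j(r) = 2*r*(-4 + r) (j(r) = (2*r)*(-4 + r) = 2*r*(-4 + r))
C(G) = 2*G (C(G) = G + G = 2*G)
((1*j(c))*3)*C(d) = ((1*(2*(-1)*(-4 - 1)))*3)*(2*25) = ((1*(2*(-1)*(-5)))*3)*50 = ((1*10)*3)*50 = (10*3)*50 = 30*50 = 1500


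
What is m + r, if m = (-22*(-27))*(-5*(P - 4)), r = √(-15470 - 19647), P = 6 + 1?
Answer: -8910 + I*√35117 ≈ -8910.0 + 187.4*I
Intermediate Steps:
P = 7
r = I*√35117 (r = √(-35117) = I*√35117 ≈ 187.4*I)
m = -8910 (m = (-22*(-27))*(-5*(7 - 4)) = 594*(-5*3) = 594*(-15) = -8910)
m + r = -8910 + I*√35117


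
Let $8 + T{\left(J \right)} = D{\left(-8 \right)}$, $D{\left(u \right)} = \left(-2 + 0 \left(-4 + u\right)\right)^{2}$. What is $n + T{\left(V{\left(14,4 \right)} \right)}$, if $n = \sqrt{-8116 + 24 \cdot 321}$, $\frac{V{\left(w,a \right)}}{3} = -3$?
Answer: $-4 + 2 i \sqrt{103} \approx -4.0 + 20.298 i$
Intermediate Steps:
$V{\left(w,a \right)} = -9$ ($V{\left(w,a \right)} = 3 \left(-3\right) = -9$)
$D{\left(u \right)} = 4$ ($D{\left(u \right)} = \left(-2 + 0\right)^{2} = \left(-2\right)^{2} = 4$)
$T{\left(J \right)} = -4$ ($T{\left(J \right)} = -8 + 4 = -4$)
$n = 2 i \sqrt{103}$ ($n = \sqrt{-8116 + 7704} = \sqrt{-412} = 2 i \sqrt{103} \approx 20.298 i$)
$n + T{\left(V{\left(14,4 \right)} \right)} = 2 i \sqrt{103} - 4 = -4 + 2 i \sqrt{103}$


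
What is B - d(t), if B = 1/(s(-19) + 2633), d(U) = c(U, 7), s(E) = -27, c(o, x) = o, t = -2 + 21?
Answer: -49513/2606 ≈ -19.000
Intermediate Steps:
t = 19
d(U) = U
B = 1/2606 (B = 1/(-27 + 2633) = 1/2606 ≈ 0.00038373)
B - d(t) = 1/2606 - 1*19 = 1/2606 - 19 = -49513/2606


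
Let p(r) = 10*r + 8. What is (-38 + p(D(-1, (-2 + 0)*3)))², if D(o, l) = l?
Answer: 8100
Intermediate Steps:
p(r) = 8 + 10*r
(-38 + p(D(-1, (-2 + 0)*3)))² = (-38 + (8 + 10*((-2 + 0)*3)))² = (-38 + (8 + 10*(-2*3)))² = (-38 + (8 + 10*(-6)))² = (-38 + (8 - 60))² = (-38 - 52)² = (-90)² = 8100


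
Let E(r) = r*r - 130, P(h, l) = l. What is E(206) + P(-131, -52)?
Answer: 42254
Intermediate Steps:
E(r) = -130 + r² (E(r) = r² - 130 = -130 + r²)
E(206) + P(-131, -52) = (-130 + 206²) - 52 = (-130 + 42436) - 52 = 42306 - 52 = 42254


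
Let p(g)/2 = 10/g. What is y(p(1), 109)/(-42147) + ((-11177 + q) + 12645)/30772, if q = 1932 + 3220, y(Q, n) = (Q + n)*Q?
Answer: 2376445/15439851 ≈ 0.15392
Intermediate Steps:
p(g) = 20/g (p(g) = 2*(10/g) = 20/g)
y(Q, n) = Q*(Q + n)
q = 5152
y(p(1), 109)/(-42147) + ((-11177 + q) + 12645)/30772 = ((20/1)*(20/1 + 109))/(-42147) + ((-11177 + 5152) + 12645)/30772 = ((20*1)*(20*1 + 109))*(-1/42147) + (-6025 + 12645)*(1/30772) = (20*(20 + 109))*(-1/42147) + 6620*(1/30772) = (20*129)*(-1/42147) + 1655/7693 = 2580*(-1/42147) + 1655/7693 = -860/14049 + 1655/7693 = 2376445/15439851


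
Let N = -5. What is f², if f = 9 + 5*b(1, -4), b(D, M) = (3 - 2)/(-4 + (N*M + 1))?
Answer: 24964/289 ≈ 86.381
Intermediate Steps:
b(D, M) = 1/(-3 - 5*M) (b(D, M) = (3 - 2)/(-4 + (-5*M + 1)) = 1/(-4 + (1 - 5*M)) = 1/(-3 - 5*M))
f = 158/17 (f = 9 + 5/(-3 - 5*(-4)) = 9 + 5/(-3 + 20) = 9 + 5/17 = 158/17 ≈ 9.2941)
f² = (158/17)² = 24964/289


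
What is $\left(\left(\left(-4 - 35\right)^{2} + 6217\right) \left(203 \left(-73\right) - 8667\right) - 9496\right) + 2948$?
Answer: $-181741216$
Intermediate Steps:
$\left(\left(\left(-4 - 35\right)^{2} + 6217\right) \left(203 \left(-73\right) - 8667\right) - 9496\right) + 2948 = \left(\left(\left(-39\right)^{2} + 6217\right) \left(-14819 - 8667\right) - 9496\right) + 2948 = \left(\left(1521 + 6217\right) \left(-23486\right) - 9496\right) + 2948 = \left(7738 \left(-23486\right) - 9496\right) + 2948 = \left(-181734668 - 9496\right) + 2948 = -181744164 + 2948 = -181741216$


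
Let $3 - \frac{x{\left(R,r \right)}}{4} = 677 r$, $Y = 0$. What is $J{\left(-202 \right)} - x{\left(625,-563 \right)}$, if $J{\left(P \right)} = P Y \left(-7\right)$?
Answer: $-1524616$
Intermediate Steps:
$x{\left(R,r \right)} = 12 - 2708 r$ ($x{\left(R,r \right)} = 12 - 4 \cdot 677 r = 12 - 2708 r$)
$J{\left(P \right)} = 0$ ($J{\left(P \right)} = P 0 \left(-7\right) = 0 \left(-7\right) = 0$)
$J{\left(-202 \right)} - x{\left(625,-563 \right)} = 0 - \left(12 - -1524604\right) = 0 - \left(12 + 1524604\right) = 0 - 1524616 = -1524616$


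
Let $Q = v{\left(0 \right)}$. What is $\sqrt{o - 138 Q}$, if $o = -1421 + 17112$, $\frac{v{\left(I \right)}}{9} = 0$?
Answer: $\sqrt{15691} \approx 125.26$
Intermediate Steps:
$v{\left(I \right)} = 0$ ($v{\left(I \right)} = 9 \cdot 0 = 0$)
$Q = 0$
$o = 15691$
$\sqrt{o - 138 Q} = \sqrt{15691 - 0} = \sqrt{15691 + 0} = \sqrt{15691}$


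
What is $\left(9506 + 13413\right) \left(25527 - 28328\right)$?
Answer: $-64196119$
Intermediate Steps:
$\left(9506 + 13413\right) \left(25527 - 28328\right) = 22919 \left(-2801\right) = -64196119$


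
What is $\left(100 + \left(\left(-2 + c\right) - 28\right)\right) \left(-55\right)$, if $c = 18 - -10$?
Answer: $-5390$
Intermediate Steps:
$c = 28$ ($c = 18 + 10 = 28$)
$\left(100 + \left(\left(-2 + c\right) - 28\right)\right) \left(-55\right) = \left(100 + \left(\left(-2 + 28\right) - 28\right)\right) \left(-55\right) = \left(100 + \left(26 - 28\right)\right) \left(-55\right) = \left(100 - 2\right) \left(-55\right) = 98 \left(-55\right) = -5390$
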